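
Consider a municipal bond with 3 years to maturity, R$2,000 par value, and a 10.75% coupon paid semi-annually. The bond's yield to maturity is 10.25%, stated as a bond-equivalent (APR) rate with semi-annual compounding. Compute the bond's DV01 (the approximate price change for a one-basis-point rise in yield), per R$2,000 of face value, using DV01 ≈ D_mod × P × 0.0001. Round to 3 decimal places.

R$0.510

Periodic yield y = 0.05125.
  t   CF        PV=CF/(1+0.05125)^t    t·PV
  1       107.50       102.2592       102.2592
  2       107.50        97.2739       194.5479
  3       107.50        92.5317       277.5950
  4       107.50        88.0206       352.0825
  5       107.50        83.7295       418.6474
  6     2,107.50     1,561.4624     9,368.7744
  Σ                  2,025.2773    10,713.9064
P = 2,025.2773; D_Mac = 5.29009 half-year periods = 2.64505 yrs; D_mod = 2.51610 yrs.
DV01 ≈ 2.51610 × 2,025.2773 × 0.0001 = 0.509579.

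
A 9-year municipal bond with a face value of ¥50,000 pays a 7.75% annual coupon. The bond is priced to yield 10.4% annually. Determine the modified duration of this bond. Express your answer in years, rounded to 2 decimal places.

Periodic yield y = 0.104. First find Macaulay duration:
  t   CF        PV=CF/(1+0.104)^t    t·PV
  1     3,875.00     3,509.9638     3,509.9638
  2     3,875.00     3,179.3150     6,358.6300
  3     3,875.00     2,879.8143     8,639.4430
  4     3,875.00     2,608.5275    10,434.1098
  5     3,875.00     2,362.7966    11,813.9831
  6     3,875.00     2,140.2143    12,841.2859
  7     3,875.00     1,938.5999    13,570.1995
  8     3,875.00     1,755.9782    14,047.8256
  9    53,875.00    22,113.9143   199,025.2289
  Σ                 42,489.1239   280,240.6696
P = 42,489.1239; Macaulay duration = 280,240.6696 / 42,489.1239 = 6.59559 years.
Modified duration = D_Mac / (1 + y) = 6.59559 / 1.104 = 5.97426 years.

5.97 years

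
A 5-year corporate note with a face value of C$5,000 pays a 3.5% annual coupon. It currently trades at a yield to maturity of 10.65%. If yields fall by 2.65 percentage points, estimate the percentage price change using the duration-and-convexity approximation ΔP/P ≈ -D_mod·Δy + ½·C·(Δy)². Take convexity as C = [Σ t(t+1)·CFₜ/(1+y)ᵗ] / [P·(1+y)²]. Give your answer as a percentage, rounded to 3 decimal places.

With y = 0.1065:
  t   CF        PV=CF/(1+0.1065)^t    t·PV        t(t+1)·PV
  1       175.00       158.1563       158.1563         316.3127
  2       175.00       142.9339       285.8678         857.6033
  3       175.00       129.1766       387.5298       1,550.1190
  4       175.00       116.7434       466.9736       2,334.8682
  5     5,175.00     3,119.9904    15,599.9522      93,599.7131
  Σ                  3,667.0007    16,898.4797      98,658.6163
P = 3,667.0007; D_Mac = 4.60826 yrs; D_mod = 4.16471 yrs; C = 21.97461.
Duration effect: -4.16471 × (-0.0265) = +0.110365
Convexity effect: 0.5 × 21.97461 × (-0.0265)² = +0.0077158
ΔP/P ≈ +0.110365 + 0.0077158 = +0.118081 = +11.8081%.

+11.808%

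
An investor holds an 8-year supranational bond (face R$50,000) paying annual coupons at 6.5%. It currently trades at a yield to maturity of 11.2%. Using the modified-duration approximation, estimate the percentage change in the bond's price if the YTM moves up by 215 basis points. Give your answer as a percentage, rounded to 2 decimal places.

-12.04%

Periodic yield y = 0.112. Modified duration first:
  t   CF        PV=CF/(1+0.112)^t    t·PV
  1     3,250.00     2,922.6619     2,922.6619
  2     3,250.00     2,628.2930     5,256.5861
  3     3,250.00     2,363.5729     7,090.7187
  4     3,250.00     2,125.5152     8,502.0607
  5     3,250.00     1,911.4345     9,557.1726
  6     3,250.00     1,718.9159    10,313.4956
  7     3,250.00     1,545.7877    10,820.5140
  8    53,250.00    22,776.2024   182,209.6195
  Σ                 37,992.3836   236,672.8290
P = 37,992.3836; D_Mac = 6.22948 yrs; D_mod = 6.22948/(1+0.112) = 5.60205 yrs.
ΔP/P ≈ -D_mod · Δy = -5.60205 × (+0.0215) = -0.120444 = -12.0444%.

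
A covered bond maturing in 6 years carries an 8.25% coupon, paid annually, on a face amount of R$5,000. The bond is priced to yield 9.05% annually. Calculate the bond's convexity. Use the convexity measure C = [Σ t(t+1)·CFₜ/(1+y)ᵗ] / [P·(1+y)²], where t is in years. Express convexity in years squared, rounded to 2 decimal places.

With y = 0.0905:
  t   CF        PV=CF/(1+0.0905)^t    t·PV        t(t+1)·PV
  1       412.50       378.2669       378.2669         756.5337
  2       412.50       346.8747       693.7494       2,081.2481
  3       412.50       318.0877       954.2632       3,817.0530
  4       412.50       291.6898     1,166.7593       5,833.7964
  5       412.50       267.4826     1,337.4132       8,024.4792
  6     5,412.50     3,218.4287    19,310.5721     135,174.0046
  Σ                  4,820.8304    23,841.0241     155,687.1151
P = 4,820.8304.
Convexity = Σ t(t+1)·PV / [P·(1+y)²] = 155,687.1151 / (4,820.8304 × 1.189190) = 27.15686.

27.16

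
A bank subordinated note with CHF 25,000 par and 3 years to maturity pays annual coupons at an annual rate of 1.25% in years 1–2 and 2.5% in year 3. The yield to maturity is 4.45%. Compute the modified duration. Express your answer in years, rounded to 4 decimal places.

2.8355 years

Periodic yield y = 0.0445. First find Macaulay duration:
  t   CF        PV=CF/(1+0.0445)^t    t·PV
  1       312.50       299.1862       299.1862
  2       312.50       286.4396       572.8793
  3    25,625.00    22,487.3635    67,462.0906
  Σ                 23,072.9894    68,334.1562
P = 23,072.9894; Macaulay duration = 68,334.1562 / 23,072.9894 = 2.96165 years.
Modified duration = D_Mac / (1 + y) = 2.96165 / 1.0445 = 2.83547 years.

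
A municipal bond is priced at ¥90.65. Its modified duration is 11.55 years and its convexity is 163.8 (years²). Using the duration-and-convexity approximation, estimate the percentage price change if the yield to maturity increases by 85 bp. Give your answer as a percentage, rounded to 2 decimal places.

-9.23%

Duration effect: -D_mod·Δy = -11.55 × (+0.0085) = -0.098175
Convexity effect: ½·C·(Δy)² = 0.5 × 163.8 × (0.0085)² = +0.005917275
ΔP/P ≈ -0.098175 + 0.005917275 = -0.092257725
= -9.2257725%.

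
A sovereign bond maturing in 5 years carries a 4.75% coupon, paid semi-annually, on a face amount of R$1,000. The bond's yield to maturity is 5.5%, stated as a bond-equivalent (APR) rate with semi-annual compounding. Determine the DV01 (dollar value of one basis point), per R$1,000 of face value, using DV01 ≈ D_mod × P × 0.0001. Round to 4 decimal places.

Periodic yield y = 0.0275.
  t   CF        PV=CF/(1+0.0275)^t    t·PV
  1        23.75        23.1144        23.1144
  2        23.75        22.4957        44.9914
  3        23.75        21.8936        65.6809
  4        23.75        21.3077        85.2307
  5        23.75        20.7374       103.6870
  6        23.75        20.1824       121.0944
  7        23.75        19.6422       137.4956
  8        23.75        19.1165       152.9322
  9        23.75        18.6049       167.4440
  10    1,023.75       780.5049     7,805.0486
  Σ                    967.5997     8,706.7193
P = 967.5997; D_Mac = 8.99827 half-year periods = 4.49913 yrs; D_mod = 4.37872 yrs.
DV01 ≈ 4.37872 × 967.5997 × 0.0001 = 0.423685.

R$0.4237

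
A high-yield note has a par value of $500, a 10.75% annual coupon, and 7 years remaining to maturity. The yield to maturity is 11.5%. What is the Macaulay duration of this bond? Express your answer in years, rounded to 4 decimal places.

Periodic yield y = 0.115. Discount each cash flow and weight by its year:
  t   CF        PV=CF/(1+0.115)^t    t·PV
  1        53.75        48.2063        48.2063
  2        53.75        43.2343        86.4687
  3        53.75        38.7752       116.3256
  4        53.75        34.7759       139.1038
  5        53.75        31.1892       155.9460
  6        53.75        27.9724       167.8342
  7       553.75       258.4578     1,809.2047
  Σ                    482.6111     2,523.0892
Price P = Σ PV = 482.6111.
Macaulay duration = Σ(t·PV) / P = 2,523.0892 / 482.6111 = 5.22800 years.

5.2280 years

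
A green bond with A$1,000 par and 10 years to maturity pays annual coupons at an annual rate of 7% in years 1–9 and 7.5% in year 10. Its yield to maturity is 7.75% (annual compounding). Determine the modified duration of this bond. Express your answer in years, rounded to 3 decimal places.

6.913 years

Periodic yield y = 0.0775. First find Macaulay duration:
  t   CF        PV=CF/(1+0.0775)^t    t·PV
  1        70.00        64.9652        64.9652
  2        70.00        60.2925       120.5851
  3        70.00        55.9559       167.8678
  4        70.00        51.9313       207.7251
  5        70.00        48.1961       240.9804
  6        70.00        44.7295       268.3772
  7        70.00        41.5123       290.5863
  8        70.00        38.5265       308.2122
  9        70.00        35.7555       321.7993
  10    1,075.00       509.6073     5,096.0734
  Σ                    951.4722     7,087.1719
P = 951.4722; Macaulay duration = 7,087.1719 / 951.4722 = 7.44864 years.
Modified duration = D_Mac / (1 + y) = 7.44864 / 1.0775 = 6.91289 years.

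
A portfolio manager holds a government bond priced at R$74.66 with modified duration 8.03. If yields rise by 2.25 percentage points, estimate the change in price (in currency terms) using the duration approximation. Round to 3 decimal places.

-R$13.489

Duration approximation: ΔP/P ≈ -D_mod · Δy = -8.03 × (+0.0225) = -0.180675.
ΔP ≈ 74.66 × (-0.180675) = -13.4891955.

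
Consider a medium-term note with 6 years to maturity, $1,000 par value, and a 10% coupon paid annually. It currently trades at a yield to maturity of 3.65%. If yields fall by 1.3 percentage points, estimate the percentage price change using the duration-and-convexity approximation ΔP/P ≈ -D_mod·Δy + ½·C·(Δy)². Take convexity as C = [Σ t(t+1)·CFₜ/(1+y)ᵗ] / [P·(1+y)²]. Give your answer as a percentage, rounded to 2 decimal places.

+6.48%

With y = 0.0365:
  t   CF        PV=CF/(1+0.0365)^t    t·PV        t(t+1)·PV
  1       100.00        96.4785        96.4785         192.9571
  2       100.00        93.0811       186.1621         558.4864
  3       100.00        89.8033       269.4098       1,077.6391
  4       100.00        86.6409       346.5635       1,732.8173
  5       100.00        83.5898       417.9492       2,507.6950
  6     1,100.00       887.1087     5,322.6523      37,258.5661
  Σ                  1,336.7023     6,639.2154      43,328.1610
P = 1,336.7023; D_Mac = 4.96686 yrs; D_mod = 4.79196 yrs; C = 30.17150.
Duration effect: -4.79196 × (-0.013) = +0.062295
Convexity effect: 0.5 × 30.17150 × (-0.013)² = +0.0025495
ΔP/P ≈ +0.062295 + 0.0025495 = +0.064845 = +6.4845%.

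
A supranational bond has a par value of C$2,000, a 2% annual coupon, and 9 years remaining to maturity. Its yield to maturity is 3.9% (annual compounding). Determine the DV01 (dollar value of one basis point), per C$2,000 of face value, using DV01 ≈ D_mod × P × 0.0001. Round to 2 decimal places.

Periodic yield y = 0.039.
  t   CF        PV=CF/(1+0.039)^t    t·PV
  1        40.00        38.4986        38.4986
  2        40.00        37.0535        74.1069
  3        40.00        35.6626       106.9879
  4        40.00        34.3240       137.2960
  5        40.00        33.0356       165.1780
  6        40.00        31.7956       190.7735
  7        40.00        30.6021       214.2147
  8        40.00        29.4534       235.6273
  9     2,040.00     1,445.7401    13,011.6613
  Σ                  1,716.1655    14,174.3441
P = 1,716.1655; D_Mac = 8.25931 yrs; D_mod = 7.94929 yrs.
DV01 ≈ 7.94929 × 1,716.1655 × 0.0001 = 1.364229.

C$1.36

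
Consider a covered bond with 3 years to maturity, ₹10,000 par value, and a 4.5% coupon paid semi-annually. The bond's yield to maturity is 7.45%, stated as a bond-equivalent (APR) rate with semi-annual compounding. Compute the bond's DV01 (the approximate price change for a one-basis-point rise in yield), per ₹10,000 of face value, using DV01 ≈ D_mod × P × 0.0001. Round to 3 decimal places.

₹2.517

Periodic yield y = 0.03725.
  t   CF        PV=CF/(1+0.03725)^t    t·PV
  1       225.00       216.9197       216.9197
  2       225.00       209.1297       418.2593
  3       225.00       201.6193       604.8580
  4       225.00       194.3787       777.5149
  5       225.00       187.3982       936.9908
  6    10,225.00     8,210.3686    49,262.2117
  Σ                  9,219.8142    52,216.7544
P = 9,219.8142; D_Mac = 5.66354 half-year periods = 2.83177 yrs; D_mod = 2.73007 yrs.
DV01 ≈ 2.73007 × 9,219.8142 × 0.0001 = 2.517077.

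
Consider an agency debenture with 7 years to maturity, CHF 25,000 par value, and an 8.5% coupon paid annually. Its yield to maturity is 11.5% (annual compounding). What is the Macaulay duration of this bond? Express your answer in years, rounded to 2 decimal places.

Periodic yield y = 0.115. Discount each cash flow and weight by its year:
  t   CF        PV=CF/(1+0.115)^t    t·PV
  1     2,125.00     1,905.8296     1,905.8296
  2     2,125.00     1,709.2642     3,418.5284
  3     2,125.00     1,532.9724     4,598.9172
  4     2,125.00     1,374.8631     5,499.4525
  5     2,125.00     1,233.0611     6,165.3055
  6     2,125.00     1,105.8844     6,635.3064
  7    27,125.00    12,660.3489    88,622.4425
  Σ                 21,522.2237   116,845.7820
Price P = Σ PV = 21,522.2237.
Macaulay duration = Σ(t·PV) / P = 116,845.7820 / 21,522.2237 = 5.42908 years.

5.43 years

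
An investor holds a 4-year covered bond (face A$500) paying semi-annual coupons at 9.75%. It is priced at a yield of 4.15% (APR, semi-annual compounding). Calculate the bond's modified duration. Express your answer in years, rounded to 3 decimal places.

3.396 years

Periodic yield y = 0.02075. First find Macaulay duration:
  t   CF        PV=CF/(1+0.02075)^t    t·PV
  1       24.375        23.8795        23.8795
  2       24.375        23.3941        46.7881
  3       24.375        22.9185        68.7555
  4       24.375        22.4526        89.8105
  5       24.375        21.9962       109.9810
  6       24.375        21.5491       129.2943
  7       24.375        21.1110       147.7770
  8      524.375       444.9251     3,559.4005
  Σ                    602.2260     4,175.6866
P = 602.2260; Macaulay duration = 4,175.6866 / 602.2260 = 6.93375 half-year periods = 3.46688 years.
Modified duration = D_Mac / (1 + y) = 3.46688 / 1.02075 = 3.39640 years.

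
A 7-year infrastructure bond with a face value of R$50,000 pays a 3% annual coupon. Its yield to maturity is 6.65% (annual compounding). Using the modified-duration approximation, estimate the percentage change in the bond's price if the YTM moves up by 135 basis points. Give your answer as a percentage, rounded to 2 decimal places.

Periodic yield y = 0.0665. Modified duration first:
  t   CF        PV=CF/(1+0.0665)^t    t·PV
  1     1,500.00     1,406.4698     1,406.4698
  2     1,500.00     1,318.7715     2,637.5429
  3     1,500.00     1,236.5415     3,709.6244
  4     1,500.00     1,159.4388     4,637.7551
  5     1,500.00     1,087.1437     5,435.7186
  6     1,500.00     1,019.3565     6,116.1391
  7    51,500.00    32,815.6651   229,709.6555
  Σ                 40,043.3867   253,652.9053
P = 40,043.3867; D_Mac = 6.33445 yrs; D_mod = 6.33445/(1+0.0665) = 5.93948 yrs.
ΔP/P ≈ -D_mod · Δy = -5.93948 × (+0.0135) = -0.080183 = -8.0183%.

-8.02%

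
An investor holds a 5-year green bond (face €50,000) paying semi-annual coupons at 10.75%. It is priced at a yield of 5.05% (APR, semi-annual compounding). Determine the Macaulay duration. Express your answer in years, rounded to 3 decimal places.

Periodic yield y = 0.02525. Discount each cash flow and weight by its period:
  t   CF        PV=CF/(1+0.02525)^t    t·PV
  1     2,687.50     2,621.3119     2,621.3119
  2     2,687.50     2,556.7538     5,113.5077
  3     2,687.50     2,493.7858     7,481.3573
  4     2,687.50     2,432.3684     9,729.4738
  5     2,687.50     2,372.4637    11,862.3187
  6     2,687.50     2,314.0344    13,884.2062
  7     2,687.50     2,257.0440    15,799.3081
  8     2,687.50     2,201.4572    17,611.6577
  9     2,687.50     2,147.2394    19,325.1548
  10   52,687.50    41,059.1366   410,591.3657
  Σ                 62,455.5952   514,019.6617
Price P = Σ PV = 62,455.5952.
Macaulay duration = Σ(t·PV) / P = 514,019.6617 / 62,455.5952 = 8.23016 half-year periods.
In years: 8.23016 / 2 = 4.11508 years.

4.115 years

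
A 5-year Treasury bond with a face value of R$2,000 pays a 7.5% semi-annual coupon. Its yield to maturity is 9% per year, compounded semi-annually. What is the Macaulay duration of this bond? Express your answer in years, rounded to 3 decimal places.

Periodic yield y = 0.045. Discount each cash flow and weight by its period:
  t   CF        PV=CF/(1+0.045)^t    t·PV
  1        75.00        71.7703        71.7703
  2        75.00        68.6797       137.3595
  3        75.00        65.7222       197.1667
  4        75.00        62.8921       251.5684
  5        75.00        60.1838       300.9191
  6        75.00        57.5922       345.5531
  7        75.00        55.1121       385.7849
  8        75.00        52.7389       421.9111
  9        75.00        50.4678       454.2105
  10    2,075.00     1,336.1499    13,361.4994
  Σ                  1,881.3092    15,927.7431
Price P = Σ PV = 1,881.3092.
Macaulay duration = Σ(t·PV) / P = 15,927.7431 / 1,881.3092 = 8.46631 half-year periods.
In years: 8.46631 / 2 = 4.23315 years.

4.233 years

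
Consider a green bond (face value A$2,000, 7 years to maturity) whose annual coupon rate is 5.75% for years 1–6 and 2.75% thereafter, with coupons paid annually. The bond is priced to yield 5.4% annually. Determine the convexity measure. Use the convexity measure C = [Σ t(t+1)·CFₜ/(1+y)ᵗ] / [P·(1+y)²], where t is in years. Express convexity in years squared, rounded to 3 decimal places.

40.402

With y = 0.054:
  t   CF        PV=CF/(1+0.054)^t    t·PV        t(t+1)·PV
  1       115.00       109.1082       109.1082         218.2163
  2       115.00       103.5182       207.0364         621.1091
  3       115.00        98.2146       294.6438       1,178.5751
  4       115.00        93.1827       372.7309       1,863.6545
  5       115.00        88.4087       442.0433       2,652.2597
  6       115.00        83.8792       503.2751       3,522.9256
  7     2,055.00     1,422.0915     9,954.6407      79,637.1257
  Σ                  1,998.4030    11,883.4782      89,693.8659
P = 1,998.4030.
Convexity = Σ t(t+1)·PV / [P·(1+y)²] = 89,693.8659 / (1,998.4030 × 1.110916) = 40.40159.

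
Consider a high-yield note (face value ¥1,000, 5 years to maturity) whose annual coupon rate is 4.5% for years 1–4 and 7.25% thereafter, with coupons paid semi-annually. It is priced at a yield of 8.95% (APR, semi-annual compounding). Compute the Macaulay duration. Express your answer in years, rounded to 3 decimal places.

Periodic yield y = 0.04475. Discount each cash flow and weight by its period:
  t   CF        PV=CF/(1+0.04475)^t    t·PV
  1        22.50        21.5363        21.5363
  2        22.50        20.6138        41.2276
  3        22.50        19.7308        59.1925
  4        22.50        18.8857        75.5428
  5        22.50        18.0768        90.3838
  6        22.50        17.3025       103.8149
  7        22.50        16.5614       115.9295
  8        22.50        15.8520       126.8158
  9        36.25        24.4454       220.0083
  10    1,036.25       668.8685     6,688.6850
  Σ                    841.8730     7,543.1364
Price P = Σ PV = 841.8730.
Macaulay duration = Σ(t·PV) / P = 7,543.1364 / 841.8730 = 8.95995 half-year periods.
In years: 8.95995 / 2 = 4.47997 years.

4.480 years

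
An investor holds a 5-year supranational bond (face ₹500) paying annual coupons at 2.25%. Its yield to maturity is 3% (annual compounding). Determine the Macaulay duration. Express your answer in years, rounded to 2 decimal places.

4.78 years

Periodic yield y = 0.03. Discount each cash flow and weight by its year:
  t   CF        PV=CF/(1+0.03)^t    t·PV
  1        11.25        10.9223        10.9223
  2        11.25        10.6042        21.2084
  3        11.25        10.2953        30.8860
  4        11.25         9.9955        39.9819
  5       511.25       441.0087     2,205.0437
  Σ                    482.8261     2,308.0424
Price P = Σ PV = 482.8261.
Macaulay duration = Σ(t·PV) / P = 2,308.0424 / 482.8261 = 4.78028 years.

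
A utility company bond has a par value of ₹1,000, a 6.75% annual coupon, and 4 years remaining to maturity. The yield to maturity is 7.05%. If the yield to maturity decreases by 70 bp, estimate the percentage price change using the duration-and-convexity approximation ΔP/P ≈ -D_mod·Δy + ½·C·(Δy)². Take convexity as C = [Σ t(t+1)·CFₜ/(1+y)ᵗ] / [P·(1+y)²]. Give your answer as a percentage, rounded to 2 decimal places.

+2.41%

With y = 0.0705:
  t   CF        PV=CF/(1+0.0705)^t    t·PV        t(t+1)·PV
  1        67.50        63.0546        63.0546         126.1093
  2        67.50        58.9021       117.8041         353.4123
  3        67.50        55.0229       165.0688         660.2752
  4     1,067.50       812.8702     3,251.4808      16,257.4038
  Σ                    989.8498     3,597.4083      17,397.2006
P = 989.8498; D_Mac = 3.63430 yrs; D_mod = 3.39495 yrs; C = 15.33687.
Duration effect: -3.39495 × (-0.007) = +0.023765
Convexity effect: 0.5 × 15.33687 × (-0.007)² = +0.0003758
ΔP/P ≈ +0.023765 + 0.0003758 = +0.024140 = +2.4140%.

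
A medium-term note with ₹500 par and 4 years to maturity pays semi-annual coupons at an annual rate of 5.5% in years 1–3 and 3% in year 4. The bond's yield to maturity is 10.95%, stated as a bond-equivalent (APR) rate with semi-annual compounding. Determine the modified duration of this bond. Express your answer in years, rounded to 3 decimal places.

3.412 years

Periodic yield y = 0.05475. First find Macaulay duration:
  t   CF        PV=CF/(1+0.05475)^t    t·PV
  1        13.75        13.0363        13.0363
  2        13.75        12.3596        24.7192
  3        13.75        11.7180        35.1540
  4        13.75        11.1098        44.4390
  5        13.75        10.5331        52.6654
  6        13.75         9.9863        59.9179
  7         7.50         5.1643        36.1504
  8       507.50       331.3140     2,650.5119
  Σ                    405.2213     2,916.5940
P = 405.2213; Macaulay duration = 2,916.5940 / 405.2213 = 7.19753 half-year periods = 3.59877 years.
Modified duration = D_Mac / (1 + y) = 3.59877 / 1.05475 = 3.41196 years.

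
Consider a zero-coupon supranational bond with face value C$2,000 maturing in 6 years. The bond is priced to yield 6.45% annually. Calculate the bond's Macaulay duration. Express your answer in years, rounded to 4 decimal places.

A zero-coupon bond has a single cash flow at maturity, so its Macaulay duration equals its maturity: 6 years.

6.0000 years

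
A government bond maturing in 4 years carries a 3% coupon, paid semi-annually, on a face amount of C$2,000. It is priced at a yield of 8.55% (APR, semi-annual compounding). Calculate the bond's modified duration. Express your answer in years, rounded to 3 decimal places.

Periodic yield y = 0.04275. First find Macaulay duration:
  t   CF        PV=CF/(1+0.04275)^t    t·PV
  1        30.00        28.7701        28.7701
  2        30.00        27.5906        55.1812
  3        30.00        26.4594        79.3783
  4        30.00        25.3747       101.4987
  5        30.00        24.3344       121.6719
  6        30.00        23.3367       140.0204
  7        30.00        22.3800       156.6599
  8     2,030.00     1,452.2937    11,618.3495
  Σ                  1,630.5396    12,301.5300
P = 1,630.5396; Macaulay duration = 12,301.5300 / 1,630.5396 = 7.54445 half-year periods = 3.77223 years.
Modified duration = D_Mac / (1 + y) = 3.77223 / 1.04275 = 3.61758 years.

3.618 years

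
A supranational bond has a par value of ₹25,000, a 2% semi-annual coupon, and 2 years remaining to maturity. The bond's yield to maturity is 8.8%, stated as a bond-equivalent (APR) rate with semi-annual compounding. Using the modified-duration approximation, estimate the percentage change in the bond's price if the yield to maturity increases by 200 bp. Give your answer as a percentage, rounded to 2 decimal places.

-3.77%

Periodic yield y = 0.044. Modified duration first:
  t   CF        PV=CF/(1+0.044)^t    t·PV
  1       250.00       239.4636       239.4636
  2       250.00       229.3713       458.7425
  3       250.00       219.7043       659.1128
  4    25,250.00    21,254.9157    85,019.6630
  Σ                 21,943.4549    86,376.9820
P = 21,943.4549; D_Mac = 3.93634 half-year periods = 1.96817 yrs; D_mod = 1.96817/(1+0.044) = 1.88522 yrs.
ΔP/P ≈ -D_mod · Δy = -1.88522 × (+0.02) = -0.037704 = -3.7704%.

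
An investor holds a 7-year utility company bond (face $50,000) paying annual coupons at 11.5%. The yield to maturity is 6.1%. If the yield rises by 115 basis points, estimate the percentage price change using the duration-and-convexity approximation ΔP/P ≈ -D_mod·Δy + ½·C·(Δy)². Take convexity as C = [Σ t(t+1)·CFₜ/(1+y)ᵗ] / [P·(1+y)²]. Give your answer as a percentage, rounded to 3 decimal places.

With y = 0.061:
  t   CF        PV=CF/(1+0.061)^t    t·PV        t(t+1)·PV
  1     5,750.00     5,419.4156     5,419.4156      10,838.8313
  2     5,750.00     5,107.8376    10,215.6751      30,647.0253
  3     5,750.00     4,814.1730    14,442.5190      57,770.0760
  4     5,750.00     4,537.3921    18,149.5683      90,747.8417
  5     5,750.00     4,276.5241    21,382.6206     128,295.7234
  6     5,750.00     4,030.6542    24,183.9252     169,287.4767
  7    55,750.00    36,833.0078   257,831.0543   2,062,648.4341
  Σ                 65,019.0044   351,624.7782   2,550,235.4085
P = 65,019.0044; D_Mac = 5.40803 yrs; D_mod = 5.09711 yrs; C = 34.84249.
Duration effect: -5.09711 × (+0.0115) = -0.058617
Convexity effect: 0.5 × 34.84249 × (0.0115)² = +0.0023040
ΔP/P ≈ -0.058617 + 0.0023040 = -0.056313 = -5.6313%.

-5.631%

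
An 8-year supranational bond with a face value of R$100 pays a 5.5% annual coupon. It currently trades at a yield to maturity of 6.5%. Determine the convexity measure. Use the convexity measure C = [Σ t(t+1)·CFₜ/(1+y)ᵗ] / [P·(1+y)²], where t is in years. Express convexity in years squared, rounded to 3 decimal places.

49.253

With y = 0.065:
  t   CF        PV=CF/(1+0.065)^t    t·PV        t(t+1)·PV
  1         5.50         5.1643         5.1643          10.3286
  2         5.50         4.8491         9.6983          29.0948
  3         5.50         4.5532        13.6595          54.6380
  4         5.50         4.2753        17.1011          85.5055
  5         5.50         4.0143        20.0717         120.4303
  6         5.50         3.7693        22.6160         158.3122
  7         5.50         3.5393        24.7750         198.1999
  8       105.50        63.7464       509.9711       4,589.7401
  Σ                     93.9112       623.0570       5,246.2495
P = 93.9112.
Convexity = Σ t(t+1)·PV / [P·(1+y)²] = 5,246.2495 / (93.9112 × 1.134225) = 49.25293.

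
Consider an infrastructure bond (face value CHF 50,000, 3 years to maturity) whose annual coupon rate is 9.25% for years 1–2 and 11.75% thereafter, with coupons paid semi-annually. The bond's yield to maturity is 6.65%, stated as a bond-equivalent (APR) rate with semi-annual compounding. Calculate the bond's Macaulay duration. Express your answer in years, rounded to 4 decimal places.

2.7002 years

Periodic yield y = 0.03325. Discount each cash flow and weight by its period:
  t   CF        PV=CF/(1+0.03325)^t    t·PV
  1     2,312.50     2,238.0837     2,238.0837
  2     2,312.50     2,166.0621     4,332.1243
  3     2,312.50     2,096.3582     6,289.0747
  4     2,312.50     2,028.8974     8,115.5896
  5     2,937.50     2,494.3122    12,471.5608
  6    52,937.50    43,504.1757   261,025.0540
  Σ                 54,527.8893   294,471.4872
Price P = Σ PV = 54,527.8893.
Macaulay duration = Σ(t·PV) / P = 294,471.4872 / 54,527.8893 = 5.40038 half-year periods.
In years: 5.40038 / 2 = 2.70019 years.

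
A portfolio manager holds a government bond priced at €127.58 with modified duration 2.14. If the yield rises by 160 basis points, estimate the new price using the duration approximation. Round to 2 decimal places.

€123.21

Duration approximation: ΔP/P ≈ -D_mod · Δy = -2.14 × (+0.016) = -0.034240.
New price ≈ 127.58 × (1 - 0.034240) = 123.2116608.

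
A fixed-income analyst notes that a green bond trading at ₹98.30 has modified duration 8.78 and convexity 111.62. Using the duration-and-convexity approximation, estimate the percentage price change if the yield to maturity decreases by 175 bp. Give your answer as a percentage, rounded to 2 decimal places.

Duration effect: -D_mod·Δy = -8.78 × (-0.0175) = +0.153650
Convexity effect: ½·C·(Δy)² = 0.5 × 111.62 × (-0.0175)² = +0.0170918125
ΔP/P ≈ +0.153650 + 0.0170918125 = +0.1707418125
= +17.07418125%.

+17.07%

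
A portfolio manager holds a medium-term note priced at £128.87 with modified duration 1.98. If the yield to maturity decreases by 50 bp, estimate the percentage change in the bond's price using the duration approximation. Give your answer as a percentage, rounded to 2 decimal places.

+0.99%

Duration approximation: ΔP/P ≈ -D_mod · Δy = -1.98 × (-0.005) = +0.009900.
As a percentage: +0.9900%.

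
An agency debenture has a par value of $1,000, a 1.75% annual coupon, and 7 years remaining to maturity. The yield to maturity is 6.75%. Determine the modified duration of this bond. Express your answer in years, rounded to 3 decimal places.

Periodic yield y = 0.0675. First find Macaulay duration:
  t   CF        PV=CF/(1+0.0675)^t    t·PV
  1        17.50        16.3934        16.3934
  2        17.50        15.3569        30.7137
  3        17.50        14.3858        43.1574
  4        17.50        13.4762        53.9047
  5        17.50        12.6240        63.1202
  6        17.50        11.8258        70.9548
  7     1,017.50       644.1088     4,508.7616
  Σ                    728.1709     4,787.0059
P = 728.1709; Macaulay duration = 4,787.0059 / 728.1709 = 6.57401 years.
Modified duration = D_Mac / (1 + y) = 6.57401 / 1.0675 = 6.15833 years.

6.158 years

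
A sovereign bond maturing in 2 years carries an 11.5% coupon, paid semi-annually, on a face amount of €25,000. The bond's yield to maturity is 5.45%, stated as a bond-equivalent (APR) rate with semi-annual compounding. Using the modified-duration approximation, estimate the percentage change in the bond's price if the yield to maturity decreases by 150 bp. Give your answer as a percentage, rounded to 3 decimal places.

Periodic yield y = 0.02725. Modified duration first:
  t   CF        PV=CF/(1+0.02725)^t    t·PV
  1     1,437.50     1,399.3672     1,399.3672
  2     1,437.50     1,362.2460     2,724.4921
  3     1,437.50     1,326.1096     3,978.3287
  4    26,437.50    23,741.9171    94,967.6686
  Σ                 27,829.6400   103,069.8565
P = 27,829.6400; D_Mac = 3.70360 half-year periods = 1.85180 yrs; D_mod = 1.85180/(1+0.02725) = 1.80268 yrs.
ΔP/P ≈ -D_mod · Δy = -1.80268 × (-0.015) = +0.027040 = +2.7040%.

+2.704%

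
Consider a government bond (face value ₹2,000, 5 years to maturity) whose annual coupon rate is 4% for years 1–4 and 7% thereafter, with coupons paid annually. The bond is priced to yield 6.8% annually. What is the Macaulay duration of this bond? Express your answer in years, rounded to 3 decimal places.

Periodic yield y = 0.068. Discount each cash flow and weight by its year:
  t   CF        PV=CF/(1+0.068)^t    t·PV
  1        80.00        74.9064        74.9064
  2        80.00        70.1370       140.2741
  3        80.00        65.6714       197.0142
  4        80.00        61.4901       245.9603
  5     2,140.00     1,540.1305     7,700.6523
  Σ                  1,812.3353     8,358.8072
Price P = Σ PV = 1,812.3353.
Macaulay duration = Σ(t·PV) / P = 8,358.8072 / 1,812.3353 = 4.61217 years.

4.612 years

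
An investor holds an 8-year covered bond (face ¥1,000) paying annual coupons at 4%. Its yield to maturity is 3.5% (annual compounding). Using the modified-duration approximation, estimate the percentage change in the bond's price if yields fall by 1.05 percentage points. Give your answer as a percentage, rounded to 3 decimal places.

Periodic yield y = 0.035. Modified duration first:
  t   CF        PV=CF/(1+0.035)^t    t·PV
  1        40.00        38.6473        38.6473
  2        40.00        37.3404        74.6809
  3        40.00        36.0777       108.2331
  4        40.00        34.8577       139.4308
  5        40.00        33.6789       168.3946
  6        40.00        32.5400       195.2402
  7        40.00        31.4396       220.0775
  8     1,040.00       789.7880     6,318.3041
  Σ                  1,034.3698     7,263.0085
P = 1,034.3698; D_Mac = 7.02168 yrs; D_mod = 7.02168/(1+0.035) = 6.78423 yrs.
ΔP/P ≈ -D_mod · Δy = -6.78423 × (-0.0105) = +0.071234 = +7.1234%.

+7.123%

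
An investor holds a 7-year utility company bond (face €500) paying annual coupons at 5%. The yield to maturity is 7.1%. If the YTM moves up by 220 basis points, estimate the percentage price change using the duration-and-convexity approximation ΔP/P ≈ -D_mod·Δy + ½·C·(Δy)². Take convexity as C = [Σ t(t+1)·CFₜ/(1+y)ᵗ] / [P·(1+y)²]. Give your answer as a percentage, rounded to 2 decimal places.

With y = 0.071:
  t   CF        PV=CF/(1+0.071)^t    t·PV        t(t+1)·PV
  1        25.00        23.3427        23.3427          46.6853
  2        25.00        21.7952        43.5904         130.7713
  3        25.00        20.3503        61.0510         244.2040
  4        25.00        19.0012        76.0050         380.0250
  5        25.00        17.7416        88.7080         532.2478
  6        25.00        16.5654        99.3927         695.7488
  7       525.00       324.8127     2,273.6889      18,189.5115
  Σ                    443.6092     2,665.7787      20,219.1937
P = 443.6092; D_Mac = 6.00930 yrs; D_mod = 5.61092 yrs; C = 39.73602.
Duration effect: -5.61092 × (+0.022) = -0.123440
Convexity effect: 0.5 × 39.73602 × (0.022)² = +0.0096161
ΔP/P ≈ -0.123440 + 0.0096161 = -0.113824 = -11.3824%.

-11.38%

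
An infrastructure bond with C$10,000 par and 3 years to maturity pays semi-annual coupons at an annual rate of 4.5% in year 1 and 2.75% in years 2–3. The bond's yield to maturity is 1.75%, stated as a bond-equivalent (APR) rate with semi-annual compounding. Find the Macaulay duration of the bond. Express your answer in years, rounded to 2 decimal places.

Periodic yield y = 0.00875. Discount each cash flow and weight by its period:
  t   CF        PV=CF/(1+0.00875)^t    t·PV
  1       225.00       223.0483       223.0483
  2       225.00       221.1136       442.2272
  3       137.50       133.9529       401.8586
  4       137.50       132.7910       531.1638
  5       137.50       131.6391       658.1956
  6    10,137.50     9,621.2075    57,727.2450
  Σ                 10,463.7524    59,983.7385
Price P = Σ PV = 10,463.7524.
Macaulay duration = Σ(t·PV) / P = 59,983.7385 / 10,463.7524 = 5.73253 half-year periods.
In years: 5.73253 / 2 = 2.86626 years.

2.87 years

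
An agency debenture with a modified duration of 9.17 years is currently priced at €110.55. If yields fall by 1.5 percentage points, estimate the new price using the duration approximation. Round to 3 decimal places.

€125.756

Duration approximation: ΔP/P ≈ -D_mod · Δy = -9.17 × (-0.015) = +0.137550.
New price ≈ 110.55 × (1 + 0.137550) = 125.7561525.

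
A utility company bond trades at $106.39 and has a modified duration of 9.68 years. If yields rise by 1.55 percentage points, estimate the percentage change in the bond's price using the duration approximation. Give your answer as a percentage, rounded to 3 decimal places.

-15.004%

Duration approximation: ΔP/P ≈ -D_mod · Δy = -9.68 × (+0.0155) = -0.150040.
As a percentage: -15.0040%.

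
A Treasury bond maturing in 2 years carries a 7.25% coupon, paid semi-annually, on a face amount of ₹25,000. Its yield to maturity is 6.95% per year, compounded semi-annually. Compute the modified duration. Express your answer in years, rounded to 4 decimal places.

1.8341 years

Periodic yield y = 0.03475. First find Macaulay duration:
  t   CF        PV=CF/(1+0.03475)^t    t·PV
  1       906.25       875.8154       875.8154
  2       906.25       846.4029     1,692.8058
  3       906.25       817.9782     2,453.9345
  4    25,906.25    22,597.6258    90,390.5030
  Σ                 25,137.8223    95,413.0588
P = 25,137.8223; Macaulay duration = 95,413.0588 / 25,137.8223 = 3.79560 half-year periods = 1.89780 years.
Modified duration = D_Mac / (1 + y) = 1.89780 / 1.03475 = 1.83407 years.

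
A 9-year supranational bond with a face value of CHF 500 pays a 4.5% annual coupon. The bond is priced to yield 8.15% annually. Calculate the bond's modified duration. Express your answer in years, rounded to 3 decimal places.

Periodic yield y = 0.0815. First find Macaulay duration:
  t   CF        PV=CF/(1+0.0815)^t    t·PV
  1        22.50        20.8044        20.8044
  2        22.50        19.2367        38.4733
  3        22.50        17.7870        53.3610
  4        22.50        16.4466        65.7864
  5        22.50        15.2072        76.0361
  6        22.50        14.0612        84.3674
  7        22.50        13.0016        91.0112
  8        22.50        12.0218        96.1746
  9       522.50       258.1354     2,323.2187
  Σ                    386.7020     2,849.2332
P = 386.7020; Macaulay duration = 2,849.2332 / 386.7020 = 7.36803 years.
Modified duration = D_Mac / (1 + y) = 7.36803 / 1.0815 = 6.81279 years.

6.813 years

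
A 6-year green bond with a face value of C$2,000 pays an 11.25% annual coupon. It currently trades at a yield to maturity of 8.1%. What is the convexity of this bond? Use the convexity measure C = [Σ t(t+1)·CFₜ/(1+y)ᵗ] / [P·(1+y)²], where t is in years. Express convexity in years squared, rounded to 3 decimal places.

26.207

With y = 0.081:
  t   CF        PV=CF/(1+0.081)^t    t·PV        t(t+1)·PV
  1       225.00       208.1406       208.1406         416.2812
  2       225.00       192.5445       385.0890       1,155.2670
  3       225.00       178.1170       534.3511       2,137.4043
  4       225.00       164.7706       659.0824       3,295.4121
  5       225.00       152.4242       762.1212       4,572.7273
  6     2,225.00     1,394.3630     8,366.1780      58,563.2462
  Σ                  2,290.3600    10,914.9624      70,140.3382
P = 2,290.3600.
Convexity = Σ t(t+1)·PV / [P·(1+y)²] = 70,140.3382 / (2,290.3600 × 1.168561) = 26.20672.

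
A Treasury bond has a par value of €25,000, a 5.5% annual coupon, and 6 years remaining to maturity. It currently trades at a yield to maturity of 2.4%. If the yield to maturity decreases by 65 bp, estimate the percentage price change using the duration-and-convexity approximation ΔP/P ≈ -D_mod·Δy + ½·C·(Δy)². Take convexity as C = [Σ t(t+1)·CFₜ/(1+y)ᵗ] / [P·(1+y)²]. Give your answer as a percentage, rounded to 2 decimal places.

+3.46%

With y = 0.024:
  t   CF        PV=CF/(1+0.024)^t    t·PV        t(t+1)·PV
  1     1,375.00     1,342.7734     1,342.7734       2,685.5469
  2     1,375.00     1,311.3022     2,622.6044       7,867.8131
  3     1,375.00     1,280.5685     3,841.7056      15,366.8225
  4     1,375.00     1,250.5552     5,002.2209      25,011.1043
  5     1,375.00     1,221.2453     6,106.2266      36,637.3598
  6    26,375.00    22,876.6658   137,259.9950     960,819.9653
  Σ                 29,283.1105   156,175.5260   1,048,388.6118
P = 29,283.1105; D_Mac = 5.33330 yrs; D_mod = 5.20830 yrs; C = 34.14327.
Duration effect: -5.20830 × (-0.0065) = +0.033854
Convexity effect: 0.5 × 34.14327 × (-0.0065)² = +0.0007213
ΔP/P ≈ +0.033854 + 0.0007213 = +0.034575 = +3.4575%.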